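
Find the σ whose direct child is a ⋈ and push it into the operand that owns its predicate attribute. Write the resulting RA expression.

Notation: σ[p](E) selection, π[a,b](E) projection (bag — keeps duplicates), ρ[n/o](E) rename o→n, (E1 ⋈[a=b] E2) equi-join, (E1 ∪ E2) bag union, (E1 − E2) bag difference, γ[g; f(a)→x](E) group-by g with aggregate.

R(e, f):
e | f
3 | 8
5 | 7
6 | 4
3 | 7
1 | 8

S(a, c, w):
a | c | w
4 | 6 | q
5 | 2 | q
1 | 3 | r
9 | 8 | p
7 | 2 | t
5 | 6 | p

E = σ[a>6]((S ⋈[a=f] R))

σ filters on a, owned by the left side.
E' = (σ[a>6](S) ⋈[a=f] R)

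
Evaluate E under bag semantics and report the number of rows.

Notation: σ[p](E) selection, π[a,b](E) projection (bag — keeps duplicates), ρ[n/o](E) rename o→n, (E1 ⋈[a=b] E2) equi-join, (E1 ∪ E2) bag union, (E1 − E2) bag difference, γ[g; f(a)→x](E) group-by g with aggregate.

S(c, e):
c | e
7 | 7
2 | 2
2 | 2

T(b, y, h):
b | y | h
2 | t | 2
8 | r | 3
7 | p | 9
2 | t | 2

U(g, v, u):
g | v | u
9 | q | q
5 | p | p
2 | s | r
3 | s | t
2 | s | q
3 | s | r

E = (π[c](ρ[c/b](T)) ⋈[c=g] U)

Subexpression sizes:
  T → 4
  ρ[c/b](T) → 4
  π[c](ρ[c/b](T)) → 4
  U → 6
  (π[c](ρ[c/b](T)) ⋈[c=g] U) → 4

|E| = 4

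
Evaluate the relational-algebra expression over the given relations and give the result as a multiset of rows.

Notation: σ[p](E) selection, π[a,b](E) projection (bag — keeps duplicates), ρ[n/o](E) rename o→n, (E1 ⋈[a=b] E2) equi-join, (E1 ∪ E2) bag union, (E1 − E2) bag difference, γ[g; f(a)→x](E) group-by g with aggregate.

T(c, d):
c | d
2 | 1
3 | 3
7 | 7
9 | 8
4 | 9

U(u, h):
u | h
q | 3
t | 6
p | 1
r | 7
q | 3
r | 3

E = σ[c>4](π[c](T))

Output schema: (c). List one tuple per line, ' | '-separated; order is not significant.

Row counts bottom-up:
  T → 5
  π[c](T) → 5
  σ[c>4](π[c](T)) → 2

== RESULT ==
c
7
9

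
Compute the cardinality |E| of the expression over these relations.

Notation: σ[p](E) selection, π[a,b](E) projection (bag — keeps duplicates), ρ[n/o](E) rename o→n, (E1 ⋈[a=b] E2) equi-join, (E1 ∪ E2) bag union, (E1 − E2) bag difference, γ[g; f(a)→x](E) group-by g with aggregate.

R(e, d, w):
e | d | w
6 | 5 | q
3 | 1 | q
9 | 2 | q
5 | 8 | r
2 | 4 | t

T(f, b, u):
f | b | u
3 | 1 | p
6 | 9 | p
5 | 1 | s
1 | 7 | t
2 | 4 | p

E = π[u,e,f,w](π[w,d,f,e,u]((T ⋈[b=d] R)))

Per-node cardinality:
  T → 5
  R → 5
  (T ⋈[b=d] R) → 3
  π[w,d,f,e,u]((T ⋈[b=d] R)) → 3
  π[u,e,f,w](π[w,d,f,e,u]((T ⋈[b=d] R))) → 3

|E| = 3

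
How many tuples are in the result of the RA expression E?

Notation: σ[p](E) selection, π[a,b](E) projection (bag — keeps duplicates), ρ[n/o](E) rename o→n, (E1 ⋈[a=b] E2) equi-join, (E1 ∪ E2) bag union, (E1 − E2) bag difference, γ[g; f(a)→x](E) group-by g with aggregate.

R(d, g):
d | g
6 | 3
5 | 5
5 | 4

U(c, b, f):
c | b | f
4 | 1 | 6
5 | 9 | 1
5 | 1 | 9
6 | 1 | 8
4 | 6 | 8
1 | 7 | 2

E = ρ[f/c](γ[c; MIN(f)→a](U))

Stepwise |·|:
  U → 6
  γ[c; MIN(f)→a](U) → 4
  ρ[f/c](γ[c; MIN(f)→a](U)) → 4

|E| = 4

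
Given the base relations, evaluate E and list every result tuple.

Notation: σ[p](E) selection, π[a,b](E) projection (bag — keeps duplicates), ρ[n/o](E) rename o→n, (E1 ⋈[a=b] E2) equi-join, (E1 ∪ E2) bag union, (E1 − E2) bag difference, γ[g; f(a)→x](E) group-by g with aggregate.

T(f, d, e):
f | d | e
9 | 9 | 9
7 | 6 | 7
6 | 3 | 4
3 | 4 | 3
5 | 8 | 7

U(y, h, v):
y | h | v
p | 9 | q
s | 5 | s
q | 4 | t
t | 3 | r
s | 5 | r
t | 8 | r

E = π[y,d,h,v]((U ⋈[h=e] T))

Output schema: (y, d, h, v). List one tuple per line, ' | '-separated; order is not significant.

Subexpression sizes:
  U → 6
  T → 5
  (U ⋈[h=e] T) → 3
  π[y,d,h,v]((U ⋈[h=e] T)) → 3

== RESULT ==
y | d | h | v
p | 9 | 9 | q
q | 3 | 4 | t
t | 4 | 3 | r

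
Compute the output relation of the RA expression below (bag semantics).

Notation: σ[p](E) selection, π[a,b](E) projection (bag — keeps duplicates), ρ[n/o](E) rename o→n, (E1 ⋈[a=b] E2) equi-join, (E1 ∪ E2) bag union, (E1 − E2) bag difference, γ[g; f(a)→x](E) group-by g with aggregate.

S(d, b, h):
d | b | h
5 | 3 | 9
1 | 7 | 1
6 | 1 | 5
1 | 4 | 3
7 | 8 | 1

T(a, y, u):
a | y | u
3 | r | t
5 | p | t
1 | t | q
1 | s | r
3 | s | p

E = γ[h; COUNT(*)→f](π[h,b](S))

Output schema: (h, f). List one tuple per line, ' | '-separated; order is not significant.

Row counts bottom-up:
  S → 5
  π[h,b](S) → 5
  γ[h; COUNT(*)→f](π[h,b](S)) → 4

== RESULT ==
h | f
1 | 2
3 | 1
5 | 1
9 | 1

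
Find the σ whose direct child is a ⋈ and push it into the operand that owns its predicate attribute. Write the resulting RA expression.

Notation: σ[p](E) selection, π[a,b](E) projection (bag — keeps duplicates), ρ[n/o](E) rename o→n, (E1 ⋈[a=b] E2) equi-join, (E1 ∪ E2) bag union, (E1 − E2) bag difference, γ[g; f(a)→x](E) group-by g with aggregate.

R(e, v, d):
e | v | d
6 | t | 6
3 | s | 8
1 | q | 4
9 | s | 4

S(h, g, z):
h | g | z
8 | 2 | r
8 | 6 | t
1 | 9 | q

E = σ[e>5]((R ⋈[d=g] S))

σ filters on e, owned by the left side.
E' = (σ[e>5](R) ⋈[d=g] S)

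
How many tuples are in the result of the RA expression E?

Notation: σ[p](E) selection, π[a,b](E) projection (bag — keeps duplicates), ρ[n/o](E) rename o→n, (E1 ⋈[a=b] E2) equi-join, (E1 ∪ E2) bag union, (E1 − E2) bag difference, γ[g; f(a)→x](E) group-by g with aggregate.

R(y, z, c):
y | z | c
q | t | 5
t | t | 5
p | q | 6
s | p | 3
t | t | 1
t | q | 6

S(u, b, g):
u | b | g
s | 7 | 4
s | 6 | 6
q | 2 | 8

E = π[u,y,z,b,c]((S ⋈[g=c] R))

Row counts bottom-up:
  S → 3
  R → 6
  (S ⋈[g=c] R) → 2
  π[u,y,z,b,c]((S ⋈[g=c] R)) → 2

|E| = 2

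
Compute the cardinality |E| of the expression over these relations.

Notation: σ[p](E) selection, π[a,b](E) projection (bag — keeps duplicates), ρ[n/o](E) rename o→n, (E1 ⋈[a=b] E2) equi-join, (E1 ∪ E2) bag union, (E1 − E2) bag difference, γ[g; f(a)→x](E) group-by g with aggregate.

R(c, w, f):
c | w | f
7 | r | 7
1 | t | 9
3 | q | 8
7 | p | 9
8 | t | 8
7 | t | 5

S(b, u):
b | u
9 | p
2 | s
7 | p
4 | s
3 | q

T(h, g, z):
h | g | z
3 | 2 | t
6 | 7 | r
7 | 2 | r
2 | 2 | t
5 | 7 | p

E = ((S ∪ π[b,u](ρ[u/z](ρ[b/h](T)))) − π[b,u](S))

Row counts bottom-up:
  S → 5
  T → 5
  ρ[b/h](T) → 5
  ρ[u/z](ρ[b/h](T)) → 5
  π[b,u](ρ[u/z](ρ[b/h](T))) → 5
  (S ∪ π[b,u](ρ[u/z](ρ[b/h](T)))) → 10
  S → 5
  π[b,u](S) → 5
  ((S ∪ π[b,u](ρ[u/z](ρ[b/h](T)))) − π[b,u](S)) → 5

|E| = 5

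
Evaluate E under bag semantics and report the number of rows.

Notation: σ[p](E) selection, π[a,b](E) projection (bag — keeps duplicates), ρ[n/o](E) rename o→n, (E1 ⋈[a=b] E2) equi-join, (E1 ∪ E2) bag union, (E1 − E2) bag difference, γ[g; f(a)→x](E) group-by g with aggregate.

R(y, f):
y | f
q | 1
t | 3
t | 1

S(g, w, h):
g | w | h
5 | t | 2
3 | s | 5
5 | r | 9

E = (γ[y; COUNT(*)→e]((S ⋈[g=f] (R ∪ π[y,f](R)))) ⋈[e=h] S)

Subexpression sizes:
  S → 3
  R → 3
  R → 3
  π[y,f](R) → 3
  (R ∪ π[y,f](R)) → 6
  (S ⋈[g=f] (R ∪ π[y,f](R))) → 2
  γ[y; COUNT(*)→e]((S ⋈[g=f] (R ∪ π[y,f](R)))) → 1
  S → 3
  (γ[y; COUNT(*)→e]((S ⋈[g=f] (R ∪ π[y,f](R)))) ⋈[e=h] S) → 1

|E| = 1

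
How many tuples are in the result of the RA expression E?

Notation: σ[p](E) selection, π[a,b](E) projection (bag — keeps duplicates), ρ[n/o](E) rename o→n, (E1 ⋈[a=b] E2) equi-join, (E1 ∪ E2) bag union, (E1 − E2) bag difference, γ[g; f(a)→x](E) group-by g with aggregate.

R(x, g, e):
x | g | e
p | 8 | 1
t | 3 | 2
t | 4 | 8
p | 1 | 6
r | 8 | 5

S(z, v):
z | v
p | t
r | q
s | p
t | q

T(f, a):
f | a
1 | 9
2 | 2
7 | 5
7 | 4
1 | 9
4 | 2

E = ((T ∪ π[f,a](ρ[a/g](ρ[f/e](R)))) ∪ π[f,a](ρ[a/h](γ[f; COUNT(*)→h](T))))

Row counts bottom-up:
  T → 6
  R → 5
  ρ[f/e](R) → 5
  ρ[a/g](ρ[f/e](R)) → 5
  π[f,a](ρ[a/g](ρ[f/e](R))) → 5
  (T ∪ π[f,a](ρ[a/g](ρ[f/e](R)))) → 11
  T → 6
  γ[f; COUNT(*)→h](T) → 4
  ρ[a/h](γ[f; COUNT(*)→h](T)) → 4
  π[f,a](ρ[a/h](γ[f; COUNT(*)→h](T))) → 4
  ((T ∪ π[f,a](ρ[a/g](ρ[f/e](R)))) ∪ π[f,a](ρ[a/h](γ[f; COUNT(*)→h](T)))) → 15

|E| = 15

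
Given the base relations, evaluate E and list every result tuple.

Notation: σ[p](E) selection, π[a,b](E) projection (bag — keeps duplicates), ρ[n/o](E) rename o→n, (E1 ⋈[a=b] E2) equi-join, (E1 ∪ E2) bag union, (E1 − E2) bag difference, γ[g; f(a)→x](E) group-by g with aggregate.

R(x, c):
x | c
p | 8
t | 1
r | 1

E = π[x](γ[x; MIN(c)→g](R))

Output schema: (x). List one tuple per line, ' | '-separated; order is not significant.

Per-node cardinality:
  R → 3
  γ[x; MIN(c)→g](R) → 3
  π[x](γ[x; MIN(c)→g](R)) → 3

== RESULT ==
x
p
r
t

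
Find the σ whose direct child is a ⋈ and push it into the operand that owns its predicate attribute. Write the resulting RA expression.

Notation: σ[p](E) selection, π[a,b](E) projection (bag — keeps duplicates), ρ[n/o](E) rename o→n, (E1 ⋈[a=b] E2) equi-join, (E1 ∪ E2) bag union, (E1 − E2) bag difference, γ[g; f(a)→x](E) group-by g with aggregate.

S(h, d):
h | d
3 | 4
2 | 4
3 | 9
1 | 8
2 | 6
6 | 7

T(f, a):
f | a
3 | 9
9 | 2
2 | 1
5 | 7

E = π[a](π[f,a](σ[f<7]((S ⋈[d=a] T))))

σ filters on f, owned by the right side.
E' = π[a](π[f,a]((S ⋈[d=a] σ[f<7](T))))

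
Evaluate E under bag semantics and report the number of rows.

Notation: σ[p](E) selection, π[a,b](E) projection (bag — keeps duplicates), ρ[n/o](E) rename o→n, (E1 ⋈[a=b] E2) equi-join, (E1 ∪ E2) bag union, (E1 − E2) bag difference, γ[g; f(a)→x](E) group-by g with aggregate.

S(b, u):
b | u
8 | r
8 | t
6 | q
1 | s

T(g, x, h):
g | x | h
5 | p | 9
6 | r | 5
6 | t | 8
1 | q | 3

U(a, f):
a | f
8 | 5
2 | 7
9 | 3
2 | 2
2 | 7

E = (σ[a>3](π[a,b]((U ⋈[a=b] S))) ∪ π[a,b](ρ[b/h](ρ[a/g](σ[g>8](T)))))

Stepwise |·|:
  U → 5
  S → 4
  (U ⋈[a=b] S) → 2
  π[a,b]((U ⋈[a=b] S)) → 2
  σ[a>3](π[a,b]((U ⋈[a=b] S))) → 2
  T → 4
  σ[g>8](T) → 0
  ρ[a/g](σ[g>8](T)) → 0
  ρ[b/h](ρ[a/g](σ[g>8](T))) → 0
  π[a,b](ρ[b/h](ρ[a/g](σ[g>8](T)))) → 0
  (σ[a>3](π[a,b]((U ⋈[a=b] S))) ∪ π[a,b](ρ[b/h](ρ[a/g](σ[g>8](T))))) → 2

|E| = 2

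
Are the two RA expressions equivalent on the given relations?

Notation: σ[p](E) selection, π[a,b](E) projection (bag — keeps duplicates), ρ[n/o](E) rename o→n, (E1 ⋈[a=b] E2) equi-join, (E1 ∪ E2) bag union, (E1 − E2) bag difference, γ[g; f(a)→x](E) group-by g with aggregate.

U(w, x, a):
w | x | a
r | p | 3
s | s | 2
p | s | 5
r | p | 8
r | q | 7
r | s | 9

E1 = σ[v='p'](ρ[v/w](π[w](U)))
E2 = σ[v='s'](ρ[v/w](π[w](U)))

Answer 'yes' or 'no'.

E1 row counts bottom-up:
  U → 6
  π[w](U) → 6
  ρ[v/w](π[w](U)) → 6
  σ[v='p'](ρ[v/w](π[w](U))) → 1
E2 row counts bottom-up:
  U → 6
  π[w](U) → 6
  ρ[v/w](π[w](U)) → 6
  σ[v='s'](ρ[v/w](π[w](U))) → 1

E1 result:
v
p
E2 result:
v
s
Witness: ('p',) appears 1× in E1 but 0× in E2.

no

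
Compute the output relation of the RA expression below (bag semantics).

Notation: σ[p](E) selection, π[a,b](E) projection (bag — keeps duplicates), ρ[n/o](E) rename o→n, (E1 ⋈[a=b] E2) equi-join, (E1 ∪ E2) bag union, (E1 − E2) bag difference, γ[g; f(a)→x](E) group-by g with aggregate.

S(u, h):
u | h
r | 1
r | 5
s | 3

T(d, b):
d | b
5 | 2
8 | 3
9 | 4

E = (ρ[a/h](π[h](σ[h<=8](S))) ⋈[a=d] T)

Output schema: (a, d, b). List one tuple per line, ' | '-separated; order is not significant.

Per-node cardinality:
  S → 3
  σ[h<=8](S) → 3
  π[h](σ[h<=8](S)) → 3
  ρ[a/h](π[h](σ[h<=8](S))) → 3
  T → 3
  (ρ[a/h](π[h](σ[h<=8](S))) ⋈[a=d] T) → 1

== RESULT ==
a | d | b
5 | 5 | 2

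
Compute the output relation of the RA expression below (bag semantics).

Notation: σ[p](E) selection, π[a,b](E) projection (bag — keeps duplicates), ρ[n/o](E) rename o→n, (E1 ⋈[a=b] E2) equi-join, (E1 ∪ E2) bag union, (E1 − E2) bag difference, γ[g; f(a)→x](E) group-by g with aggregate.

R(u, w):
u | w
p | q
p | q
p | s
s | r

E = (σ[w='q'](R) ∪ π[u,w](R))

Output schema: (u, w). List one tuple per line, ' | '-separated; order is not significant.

Per-node cardinality:
  R → 4
  σ[w='q'](R) → 2
  R → 4
  π[u,w](R) → 4
  (σ[w='q'](R) ∪ π[u,w](R)) → 6

== RESULT ==
u | w
p | q
p | q
p | q
p | q
p | s
s | r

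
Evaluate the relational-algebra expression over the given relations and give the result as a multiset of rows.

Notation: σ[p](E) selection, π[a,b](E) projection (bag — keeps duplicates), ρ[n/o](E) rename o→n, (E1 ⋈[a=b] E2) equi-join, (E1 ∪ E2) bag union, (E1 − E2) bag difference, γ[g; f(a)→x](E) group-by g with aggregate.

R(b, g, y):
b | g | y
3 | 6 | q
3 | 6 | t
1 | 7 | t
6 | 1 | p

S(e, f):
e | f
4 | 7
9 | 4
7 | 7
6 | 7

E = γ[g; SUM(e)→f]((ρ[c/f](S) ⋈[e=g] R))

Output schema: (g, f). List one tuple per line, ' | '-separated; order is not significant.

Subexpression sizes:
  S → 4
  ρ[c/f](S) → 4
  R → 4
  (ρ[c/f](S) ⋈[e=g] R) → 3
  γ[g; SUM(e)→f]((ρ[c/f](S) ⋈[e=g] R)) → 2

== RESULT ==
g | f
6 | 12
7 | 7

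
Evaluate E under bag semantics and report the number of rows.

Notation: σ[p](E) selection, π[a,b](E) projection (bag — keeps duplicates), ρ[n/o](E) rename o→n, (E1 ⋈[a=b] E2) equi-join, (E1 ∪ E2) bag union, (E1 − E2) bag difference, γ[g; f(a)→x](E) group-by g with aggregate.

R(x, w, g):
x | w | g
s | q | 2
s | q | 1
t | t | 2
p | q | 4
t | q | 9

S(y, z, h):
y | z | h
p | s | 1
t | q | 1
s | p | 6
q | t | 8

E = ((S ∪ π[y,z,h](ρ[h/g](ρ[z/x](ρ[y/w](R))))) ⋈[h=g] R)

Subexpression sizes:
  S → 4
  R → 5
  ρ[y/w](R) → 5
  ρ[z/x](ρ[y/w](R)) → 5
  ρ[h/g](ρ[z/x](ρ[y/w](R))) → 5
  π[y,z,h](ρ[h/g](ρ[z/x](ρ[y/w](R)))) → 5
  (S ∪ π[y,z,h](ρ[h/g](ρ[z/x](ρ[y/w](R))))) → 9
  R → 5
  ((S ∪ π[y,z,h](ρ[h/g](ρ[z/x](ρ[y/w](R))))) ⋈[h=g] R) → 9

|E| = 9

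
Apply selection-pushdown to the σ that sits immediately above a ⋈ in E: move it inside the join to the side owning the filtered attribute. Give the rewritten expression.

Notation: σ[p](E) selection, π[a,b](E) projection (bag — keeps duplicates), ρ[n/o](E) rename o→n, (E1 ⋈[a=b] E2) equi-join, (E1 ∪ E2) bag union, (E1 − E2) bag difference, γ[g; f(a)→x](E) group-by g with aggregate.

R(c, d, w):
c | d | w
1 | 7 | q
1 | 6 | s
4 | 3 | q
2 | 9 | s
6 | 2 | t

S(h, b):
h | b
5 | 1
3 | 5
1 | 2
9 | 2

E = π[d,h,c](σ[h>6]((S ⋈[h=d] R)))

σ filters on h, owned by the left side.
E' = π[d,h,c]((σ[h>6](S) ⋈[h=d] R))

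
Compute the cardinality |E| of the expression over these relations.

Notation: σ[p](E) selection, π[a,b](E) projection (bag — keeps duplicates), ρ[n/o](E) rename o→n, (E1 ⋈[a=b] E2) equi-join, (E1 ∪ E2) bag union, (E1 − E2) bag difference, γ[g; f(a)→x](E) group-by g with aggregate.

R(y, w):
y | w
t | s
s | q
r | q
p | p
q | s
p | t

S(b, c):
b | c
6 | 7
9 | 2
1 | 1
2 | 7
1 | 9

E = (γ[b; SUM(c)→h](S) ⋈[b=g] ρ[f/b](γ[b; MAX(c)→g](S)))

Per-node cardinality:
  S → 5
  γ[b; SUM(c)→h](S) → 4
  S → 5
  γ[b; MAX(c)→g](S) → 4
  ρ[f/b](γ[b; MAX(c)→g](S)) → 4
  (γ[b; SUM(c)→h](S) ⋈[b=g] ρ[f/b](γ[b; MAX(c)→g](S))) → 2

|E| = 2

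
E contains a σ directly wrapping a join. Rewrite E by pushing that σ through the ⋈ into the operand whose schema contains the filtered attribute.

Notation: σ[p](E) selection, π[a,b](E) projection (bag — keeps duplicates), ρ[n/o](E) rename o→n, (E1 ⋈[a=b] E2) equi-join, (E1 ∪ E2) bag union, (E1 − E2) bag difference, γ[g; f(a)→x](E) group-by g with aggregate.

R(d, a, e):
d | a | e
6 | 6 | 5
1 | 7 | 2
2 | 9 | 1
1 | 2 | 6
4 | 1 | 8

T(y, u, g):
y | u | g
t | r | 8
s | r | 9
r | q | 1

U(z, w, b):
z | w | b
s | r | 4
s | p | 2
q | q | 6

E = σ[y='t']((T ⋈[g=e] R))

σ filters on y, owned by the left side.
E' = (σ[y='t'](T) ⋈[g=e] R)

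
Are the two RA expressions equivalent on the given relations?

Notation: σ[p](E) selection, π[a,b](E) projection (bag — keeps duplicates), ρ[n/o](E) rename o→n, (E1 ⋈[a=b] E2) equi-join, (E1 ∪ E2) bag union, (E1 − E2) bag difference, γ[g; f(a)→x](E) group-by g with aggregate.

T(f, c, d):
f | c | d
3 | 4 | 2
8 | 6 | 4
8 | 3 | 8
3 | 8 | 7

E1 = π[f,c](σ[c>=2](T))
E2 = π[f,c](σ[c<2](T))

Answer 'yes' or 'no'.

E1 row counts bottom-up:
  T → 4
  σ[c>=2](T) → 4
  π[f,c](σ[c>=2](T)) → 4
E2 row counts bottom-up:
  T → 4
  σ[c<2](T) → 0
  π[f,c](σ[c<2](T)) → 0

E1 result:
f | c
3 | 4
3 | 8
8 | 3
8 | 6
E2 result:
f | c
(0 rows)
Witness: (3, 8) appears 1× in E1 but 0× in E2.

no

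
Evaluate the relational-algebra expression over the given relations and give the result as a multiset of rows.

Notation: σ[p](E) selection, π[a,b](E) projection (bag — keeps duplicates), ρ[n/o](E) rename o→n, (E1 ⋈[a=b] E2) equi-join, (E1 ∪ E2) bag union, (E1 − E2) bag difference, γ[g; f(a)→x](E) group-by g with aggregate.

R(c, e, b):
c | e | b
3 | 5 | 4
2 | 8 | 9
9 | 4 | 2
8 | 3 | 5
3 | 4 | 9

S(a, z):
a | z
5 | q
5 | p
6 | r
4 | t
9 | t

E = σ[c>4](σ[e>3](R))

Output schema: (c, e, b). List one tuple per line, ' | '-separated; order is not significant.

Row counts bottom-up:
  R → 5
  σ[e>3](R) → 4
  σ[c>4](σ[e>3](R)) → 1

== RESULT ==
c | e | b
9 | 4 | 2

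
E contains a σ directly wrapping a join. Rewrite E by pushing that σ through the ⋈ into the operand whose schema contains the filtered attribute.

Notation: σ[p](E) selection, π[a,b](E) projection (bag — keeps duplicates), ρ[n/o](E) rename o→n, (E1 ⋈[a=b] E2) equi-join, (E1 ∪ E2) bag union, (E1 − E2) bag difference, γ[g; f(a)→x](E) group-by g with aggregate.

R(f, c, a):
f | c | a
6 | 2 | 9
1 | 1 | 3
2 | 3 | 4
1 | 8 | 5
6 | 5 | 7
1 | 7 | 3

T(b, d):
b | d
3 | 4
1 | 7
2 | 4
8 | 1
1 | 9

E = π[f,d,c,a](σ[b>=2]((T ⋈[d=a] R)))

σ filters on b, owned by the left side.
E' = π[f,d,c,a]((σ[b>=2](T) ⋈[d=a] R))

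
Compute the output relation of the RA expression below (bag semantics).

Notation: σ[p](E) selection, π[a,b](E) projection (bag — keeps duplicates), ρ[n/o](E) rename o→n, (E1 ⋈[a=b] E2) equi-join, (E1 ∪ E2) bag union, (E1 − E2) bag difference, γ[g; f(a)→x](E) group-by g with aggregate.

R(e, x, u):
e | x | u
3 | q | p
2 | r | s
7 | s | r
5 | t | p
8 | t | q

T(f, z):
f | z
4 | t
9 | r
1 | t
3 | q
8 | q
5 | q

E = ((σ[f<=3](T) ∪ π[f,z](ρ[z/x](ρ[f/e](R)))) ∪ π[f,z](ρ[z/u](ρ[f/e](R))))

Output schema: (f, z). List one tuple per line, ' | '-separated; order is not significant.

Row counts bottom-up:
  T → 6
  σ[f<=3](T) → 2
  R → 5
  ρ[f/e](R) → 5
  ρ[z/x](ρ[f/e](R)) → 5
  π[f,z](ρ[z/x](ρ[f/e](R))) → 5
  (σ[f<=3](T) ∪ π[f,z](ρ[z/x](ρ[f/e](R)))) → 7
  R → 5
  ρ[f/e](R) → 5
  ρ[z/u](ρ[f/e](R)) → 5
  π[f,z](ρ[z/u](ρ[f/e](R))) → 5
  ((σ[f<=3](T) ∪ π[f,z](ρ[z/x](ρ[f/e](R)))) ∪ π[f,z](ρ[z/u](ρ[f/e](R)))) → 12

== RESULT ==
f | z
1 | t
2 | r
2 | s
3 | p
3 | q
3 | q
5 | p
5 | t
7 | r
7 | s
8 | q
8 | t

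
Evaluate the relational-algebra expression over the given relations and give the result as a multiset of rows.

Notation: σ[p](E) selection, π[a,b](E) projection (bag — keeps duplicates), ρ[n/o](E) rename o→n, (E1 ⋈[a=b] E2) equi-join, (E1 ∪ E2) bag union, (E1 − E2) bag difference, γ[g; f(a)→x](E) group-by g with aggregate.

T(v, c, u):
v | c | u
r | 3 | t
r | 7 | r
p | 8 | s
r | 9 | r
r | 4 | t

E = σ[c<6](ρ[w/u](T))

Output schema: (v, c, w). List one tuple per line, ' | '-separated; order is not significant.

Row counts bottom-up:
  T → 5
  ρ[w/u](T) → 5
  σ[c<6](ρ[w/u](T)) → 2

== RESULT ==
v | c | w
r | 3 | t
r | 4 | t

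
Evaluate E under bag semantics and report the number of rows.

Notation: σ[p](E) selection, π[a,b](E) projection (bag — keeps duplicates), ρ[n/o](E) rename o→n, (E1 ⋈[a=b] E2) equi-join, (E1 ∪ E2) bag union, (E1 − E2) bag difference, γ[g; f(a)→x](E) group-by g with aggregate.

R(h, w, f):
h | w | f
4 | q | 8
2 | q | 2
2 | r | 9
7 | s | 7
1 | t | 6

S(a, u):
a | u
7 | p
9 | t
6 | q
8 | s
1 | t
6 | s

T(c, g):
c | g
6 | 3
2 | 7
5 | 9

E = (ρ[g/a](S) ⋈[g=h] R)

Stepwise |·|:
  S → 6
  ρ[g/a](S) → 6
  R → 5
  (ρ[g/a](S) ⋈[g=h] R) → 2

|E| = 2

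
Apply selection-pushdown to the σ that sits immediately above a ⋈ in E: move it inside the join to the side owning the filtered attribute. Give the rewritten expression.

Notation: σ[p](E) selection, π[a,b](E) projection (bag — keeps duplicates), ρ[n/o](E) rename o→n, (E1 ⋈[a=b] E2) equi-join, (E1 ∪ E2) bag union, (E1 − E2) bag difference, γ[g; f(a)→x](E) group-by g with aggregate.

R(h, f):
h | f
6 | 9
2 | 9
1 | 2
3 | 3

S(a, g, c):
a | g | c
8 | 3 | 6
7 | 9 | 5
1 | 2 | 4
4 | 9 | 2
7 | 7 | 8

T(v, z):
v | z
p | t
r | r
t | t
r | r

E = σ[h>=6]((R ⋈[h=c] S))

σ filters on h, owned by the left side.
E' = (σ[h>=6](R) ⋈[h=c] S)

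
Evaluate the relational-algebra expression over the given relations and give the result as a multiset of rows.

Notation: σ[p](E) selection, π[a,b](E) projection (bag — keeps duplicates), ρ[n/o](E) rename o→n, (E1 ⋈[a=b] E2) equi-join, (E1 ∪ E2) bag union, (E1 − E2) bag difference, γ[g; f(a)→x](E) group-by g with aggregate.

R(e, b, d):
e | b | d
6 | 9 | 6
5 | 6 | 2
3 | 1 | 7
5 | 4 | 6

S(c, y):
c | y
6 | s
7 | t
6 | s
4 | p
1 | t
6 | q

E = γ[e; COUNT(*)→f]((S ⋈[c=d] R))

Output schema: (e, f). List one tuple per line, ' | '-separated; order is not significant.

Subexpression sizes:
  S → 6
  R → 4
  (S ⋈[c=d] R) → 7
  γ[e; COUNT(*)→f]((S ⋈[c=d] R)) → 3

== RESULT ==
e | f
3 | 1
5 | 3
6 | 3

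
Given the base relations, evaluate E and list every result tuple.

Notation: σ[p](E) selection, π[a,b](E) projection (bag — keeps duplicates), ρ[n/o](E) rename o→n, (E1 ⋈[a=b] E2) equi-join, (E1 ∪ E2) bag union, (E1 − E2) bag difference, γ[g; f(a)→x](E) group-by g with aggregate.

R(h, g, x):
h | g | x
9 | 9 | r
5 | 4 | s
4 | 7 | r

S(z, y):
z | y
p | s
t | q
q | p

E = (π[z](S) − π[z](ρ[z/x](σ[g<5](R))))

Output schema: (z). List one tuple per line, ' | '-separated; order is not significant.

Row counts bottom-up:
  S → 3
  π[z](S) → 3
  R → 3
  σ[g<5](R) → 1
  ρ[z/x](σ[g<5](R)) → 1
  π[z](ρ[z/x](σ[g<5](R))) → 1
  (π[z](S) − π[z](ρ[z/x](σ[g<5](R)))) → 3

== RESULT ==
z
p
q
t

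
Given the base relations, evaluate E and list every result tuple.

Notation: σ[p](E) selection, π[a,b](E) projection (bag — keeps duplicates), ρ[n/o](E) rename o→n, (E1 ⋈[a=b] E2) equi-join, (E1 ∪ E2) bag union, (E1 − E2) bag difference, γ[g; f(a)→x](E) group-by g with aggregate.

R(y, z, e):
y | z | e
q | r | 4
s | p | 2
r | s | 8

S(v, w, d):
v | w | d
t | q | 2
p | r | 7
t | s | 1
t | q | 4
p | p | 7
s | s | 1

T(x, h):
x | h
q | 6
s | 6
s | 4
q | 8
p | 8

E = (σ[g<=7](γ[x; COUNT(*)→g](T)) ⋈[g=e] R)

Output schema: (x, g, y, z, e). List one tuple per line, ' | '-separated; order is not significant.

Subexpression sizes:
  T → 5
  γ[x; COUNT(*)→g](T) → 3
  σ[g<=7](γ[x; COUNT(*)→g](T)) → 3
  R → 3
  (σ[g<=7](γ[x; COUNT(*)→g](T)) ⋈[g=e] R) → 2

== RESULT ==
x | g | y | z | e
q | 2 | s | p | 2
s | 2 | s | p | 2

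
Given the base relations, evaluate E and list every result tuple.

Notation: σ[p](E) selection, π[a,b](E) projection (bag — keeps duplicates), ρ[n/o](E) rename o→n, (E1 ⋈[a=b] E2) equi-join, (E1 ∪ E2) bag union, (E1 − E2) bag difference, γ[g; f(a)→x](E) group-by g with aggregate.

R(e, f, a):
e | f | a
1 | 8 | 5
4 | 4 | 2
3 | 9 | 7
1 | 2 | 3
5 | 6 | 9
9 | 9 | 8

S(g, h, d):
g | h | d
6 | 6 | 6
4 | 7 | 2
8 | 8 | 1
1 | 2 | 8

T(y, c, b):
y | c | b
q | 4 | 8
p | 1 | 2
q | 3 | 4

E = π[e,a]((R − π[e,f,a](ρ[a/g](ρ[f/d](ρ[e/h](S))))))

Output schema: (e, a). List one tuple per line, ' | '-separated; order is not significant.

Per-node cardinality:
  R → 6
  S → 4
  ρ[e/h](S) → 4
  ρ[f/d](ρ[e/h](S)) → 4
  ρ[a/g](ρ[f/d](ρ[e/h](S))) → 4
  π[e,f,a](ρ[a/g](ρ[f/d](ρ[e/h](S)))) → 4
  (R − π[e,f,a](ρ[a/g](ρ[f/d](ρ[e/h](S))))) → 6
  π[e,a]((R − π[e,f,a](ρ[a/g](ρ[f/d](ρ[e/h](S)))))) → 6

== RESULT ==
e | a
1 | 3
1 | 5
3 | 7
4 | 2
5 | 9
9 | 8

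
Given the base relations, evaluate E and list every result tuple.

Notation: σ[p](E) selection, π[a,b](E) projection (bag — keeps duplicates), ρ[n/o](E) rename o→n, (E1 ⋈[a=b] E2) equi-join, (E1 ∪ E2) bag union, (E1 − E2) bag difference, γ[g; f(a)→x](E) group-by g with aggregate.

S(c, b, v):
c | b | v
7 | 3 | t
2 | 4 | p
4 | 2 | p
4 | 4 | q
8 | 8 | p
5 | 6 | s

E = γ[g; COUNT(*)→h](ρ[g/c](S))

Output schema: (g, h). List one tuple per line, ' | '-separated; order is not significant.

Row counts bottom-up:
  S → 6
  ρ[g/c](S) → 6
  γ[g; COUNT(*)→h](ρ[g/c](S)) → 5

== RESULT ==
g | h
2 | 1
4 | 2
5 | 1
7 | 1
8 | 1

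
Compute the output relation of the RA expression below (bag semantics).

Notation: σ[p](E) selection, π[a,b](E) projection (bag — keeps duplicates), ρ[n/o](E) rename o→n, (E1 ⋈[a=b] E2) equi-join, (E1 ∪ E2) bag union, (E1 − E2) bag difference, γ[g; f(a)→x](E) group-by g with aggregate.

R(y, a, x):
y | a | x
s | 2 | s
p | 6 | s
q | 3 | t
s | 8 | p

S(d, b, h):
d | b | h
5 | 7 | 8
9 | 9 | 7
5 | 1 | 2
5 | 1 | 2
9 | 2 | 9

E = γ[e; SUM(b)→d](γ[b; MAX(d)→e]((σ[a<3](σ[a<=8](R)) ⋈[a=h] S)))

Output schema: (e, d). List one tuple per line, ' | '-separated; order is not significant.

Per-node cardinality:
  R → 4
  σ[a<=8](R) → 4
  σ[a<3](σ[a<=8](R)) → 1
  S → 5
  (σ[a<3](σ[a<=8](R)) ⋈[a=h] S) → 2
  γ[b; MAX(d)→e]((σ[a<3](σ[a<=8](R)) ⋈[a=h] S)) → 1
  γ[e; SUM(b)→d](γ[b; MAX(d)→e]((σ[a<3](σ[a<=8](R)) ⋈[a=h] S))) → 1

== RESULT ==
e | d
5 | 1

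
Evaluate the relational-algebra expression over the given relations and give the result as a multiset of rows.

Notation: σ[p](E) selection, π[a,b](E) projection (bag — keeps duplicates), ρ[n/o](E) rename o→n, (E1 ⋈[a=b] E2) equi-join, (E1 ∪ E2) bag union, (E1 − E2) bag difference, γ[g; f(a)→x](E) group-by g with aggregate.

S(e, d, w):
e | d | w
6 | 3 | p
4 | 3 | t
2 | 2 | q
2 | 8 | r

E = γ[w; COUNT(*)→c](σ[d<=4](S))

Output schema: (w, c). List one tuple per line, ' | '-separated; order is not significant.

Per-node cardinality:
  S → 4
  σ[d<=4](S) → 3
  γ[w; COUNT(*)→c](σ[d<=4](S)) → 3

== RESULT ==
w | c
p | 1
q | 1
t | 1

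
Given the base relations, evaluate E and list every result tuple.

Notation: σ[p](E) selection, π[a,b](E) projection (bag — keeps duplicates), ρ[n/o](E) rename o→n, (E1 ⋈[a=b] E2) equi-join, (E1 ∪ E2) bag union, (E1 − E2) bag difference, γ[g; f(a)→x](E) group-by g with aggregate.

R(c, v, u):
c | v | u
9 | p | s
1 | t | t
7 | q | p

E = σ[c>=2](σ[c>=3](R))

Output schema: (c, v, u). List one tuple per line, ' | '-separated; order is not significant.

Row counts bottom-up:
  R → 3
  σ[c>=3](R) → 2
  σ[c>=2](σ[c>=3](R)) → 2

== RESULT ==
c | v | u
7 | q | p
9 | p | s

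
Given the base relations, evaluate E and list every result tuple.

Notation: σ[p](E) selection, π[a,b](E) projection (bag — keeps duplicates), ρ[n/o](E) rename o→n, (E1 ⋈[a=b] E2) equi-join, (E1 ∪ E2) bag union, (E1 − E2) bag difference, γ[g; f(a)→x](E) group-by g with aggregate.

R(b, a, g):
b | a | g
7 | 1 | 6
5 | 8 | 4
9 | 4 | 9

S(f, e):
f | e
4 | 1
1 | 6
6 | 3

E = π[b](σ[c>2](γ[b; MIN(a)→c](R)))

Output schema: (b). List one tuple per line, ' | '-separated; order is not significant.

Stepwise |·|:
  R → 3
  γ[b; MIN(a)→c](R) → 3
  σ[c>2](γ[b; MIN(a)→c](R)) → 2
  π[b](σ[c>2](γ[b; MIN(a)→c](R))) → 2

== RESULT ==
b
5
9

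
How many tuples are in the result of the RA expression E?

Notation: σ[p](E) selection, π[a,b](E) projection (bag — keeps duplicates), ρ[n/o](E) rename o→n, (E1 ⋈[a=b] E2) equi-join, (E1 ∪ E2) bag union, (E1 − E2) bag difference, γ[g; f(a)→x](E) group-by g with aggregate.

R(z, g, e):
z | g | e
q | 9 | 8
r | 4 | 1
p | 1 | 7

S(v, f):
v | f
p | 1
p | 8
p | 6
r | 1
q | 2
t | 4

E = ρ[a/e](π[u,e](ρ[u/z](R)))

Subexpression sizes:
  R → 3
  ρ[u/z](R) → 3
  π[u,e](ρ[u/z](R)) → 3
  ρ[a/e](π[u,e](ρ[u/z](R))) → 3

|E| = 3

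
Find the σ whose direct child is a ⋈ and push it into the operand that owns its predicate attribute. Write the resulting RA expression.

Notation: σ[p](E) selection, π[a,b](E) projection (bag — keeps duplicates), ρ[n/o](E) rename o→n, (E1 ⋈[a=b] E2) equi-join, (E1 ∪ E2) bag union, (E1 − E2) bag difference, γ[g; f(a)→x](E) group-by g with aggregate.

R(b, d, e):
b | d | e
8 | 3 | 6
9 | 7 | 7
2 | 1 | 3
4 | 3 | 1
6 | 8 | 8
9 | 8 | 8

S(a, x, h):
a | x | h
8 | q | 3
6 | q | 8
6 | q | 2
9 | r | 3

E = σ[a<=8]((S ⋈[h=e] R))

σ filters on a, owned by the left side.
E' = (σ[a<=8](S) ⋈[h=e] R)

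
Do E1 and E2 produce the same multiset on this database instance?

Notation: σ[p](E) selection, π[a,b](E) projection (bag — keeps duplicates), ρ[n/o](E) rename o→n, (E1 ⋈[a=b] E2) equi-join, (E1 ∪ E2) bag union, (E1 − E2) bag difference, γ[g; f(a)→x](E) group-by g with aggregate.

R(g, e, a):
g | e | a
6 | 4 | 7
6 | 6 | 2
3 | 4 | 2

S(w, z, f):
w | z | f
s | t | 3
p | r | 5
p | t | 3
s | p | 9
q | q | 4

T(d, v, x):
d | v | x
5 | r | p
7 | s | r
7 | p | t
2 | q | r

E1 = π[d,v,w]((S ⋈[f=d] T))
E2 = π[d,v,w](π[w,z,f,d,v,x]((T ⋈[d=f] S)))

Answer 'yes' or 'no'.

E1 row counts bottom-up:
  S → 5
  T → 4
  (S ⋈[f=d] T) → 1
  π[d,v,w]((S ⋈[f=d] T)) → 1
E2 row counts bottom-up:
  T → 4
  S → 5
  (T ⋈[d=f] S) → 1
  π[w,z,f,d,v,x]((T ⋈[d=f] S)) → 1
  π[d,v,w](π[w,z,f,d,v,x]((T ⋈[d=f] S))) → 1

E1 and E2 produce the same multiset:
d | v | w
5 | r | p

yes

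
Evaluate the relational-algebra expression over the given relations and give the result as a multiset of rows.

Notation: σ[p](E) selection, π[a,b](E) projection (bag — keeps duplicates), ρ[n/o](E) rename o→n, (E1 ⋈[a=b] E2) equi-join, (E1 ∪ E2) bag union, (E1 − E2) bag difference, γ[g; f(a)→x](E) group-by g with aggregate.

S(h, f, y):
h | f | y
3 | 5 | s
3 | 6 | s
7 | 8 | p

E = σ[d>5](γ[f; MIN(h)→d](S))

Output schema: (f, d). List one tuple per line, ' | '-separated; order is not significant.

Subexpression sizes:
  S → 3
  γ[f; MIN(h)→d](S) → 3
  σ[d>5](γ[f; MIN(h)→d](S)) → 1

== RESULT ==
f | d
8 | 7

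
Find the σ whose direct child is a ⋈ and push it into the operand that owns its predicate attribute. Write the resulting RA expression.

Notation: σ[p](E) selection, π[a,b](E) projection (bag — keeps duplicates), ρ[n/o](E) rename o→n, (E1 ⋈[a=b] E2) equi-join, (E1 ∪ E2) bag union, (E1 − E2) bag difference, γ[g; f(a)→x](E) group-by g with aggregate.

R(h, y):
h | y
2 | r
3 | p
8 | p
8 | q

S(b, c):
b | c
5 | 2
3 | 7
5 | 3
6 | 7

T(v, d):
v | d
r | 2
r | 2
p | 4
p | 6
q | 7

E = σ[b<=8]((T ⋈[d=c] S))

σ filters on b, owned by the right side.
E' = (T ⋈[d=c] σ[b<=8](S))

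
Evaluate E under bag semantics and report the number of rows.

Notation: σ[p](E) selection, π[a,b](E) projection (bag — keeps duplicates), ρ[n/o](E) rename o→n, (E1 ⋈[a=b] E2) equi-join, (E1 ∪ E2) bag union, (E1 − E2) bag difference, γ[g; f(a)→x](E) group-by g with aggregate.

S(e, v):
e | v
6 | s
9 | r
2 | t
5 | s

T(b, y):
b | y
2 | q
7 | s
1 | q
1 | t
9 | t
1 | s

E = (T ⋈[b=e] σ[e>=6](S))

Stepwise |·|:
  T → 6
  S → 4
  σ[e>=6](S) → 2
  (T ⋈[b=e] σ[e>=6](S)) → 1

|E| = 1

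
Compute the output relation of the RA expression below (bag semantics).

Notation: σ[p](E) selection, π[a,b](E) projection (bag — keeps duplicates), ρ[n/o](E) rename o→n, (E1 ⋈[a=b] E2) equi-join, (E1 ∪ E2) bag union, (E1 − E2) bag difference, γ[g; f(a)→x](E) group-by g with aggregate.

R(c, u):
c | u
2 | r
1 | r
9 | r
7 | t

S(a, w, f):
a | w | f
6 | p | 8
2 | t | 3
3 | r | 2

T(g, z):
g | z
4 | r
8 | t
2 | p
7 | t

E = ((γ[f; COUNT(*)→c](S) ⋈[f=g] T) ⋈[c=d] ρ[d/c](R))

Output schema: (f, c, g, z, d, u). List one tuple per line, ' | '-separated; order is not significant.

Per-node cardinality:
  S → 3
  γ[f; COUNT(*)→c](S) → 3
  T → 4
  (γ[f; COUNT(*)→c](S) ⋈[f=g] T) → 2
  R → 4
  ρ[d/c](R) → 4
  ((γ[f; COUNT(*)→c](S) ⋈[f=g] T) ⋈[c=d] ρ[d/c](R)) → 2

== RESULT ==
f | c | g | z | d | u
2 | 1 | 2 | p | 1 | r
8 | 1 | 8 | t | 1 | r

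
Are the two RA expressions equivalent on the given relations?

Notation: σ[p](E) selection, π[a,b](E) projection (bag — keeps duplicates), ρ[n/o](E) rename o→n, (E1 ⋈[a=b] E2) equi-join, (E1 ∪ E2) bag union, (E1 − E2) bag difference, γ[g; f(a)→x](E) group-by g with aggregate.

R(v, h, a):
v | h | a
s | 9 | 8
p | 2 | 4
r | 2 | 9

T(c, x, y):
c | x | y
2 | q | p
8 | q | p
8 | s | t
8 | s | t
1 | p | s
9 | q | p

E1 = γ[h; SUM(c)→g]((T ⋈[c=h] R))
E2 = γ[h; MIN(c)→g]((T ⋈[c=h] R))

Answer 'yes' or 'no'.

E1 subexpression sizes:
  T → 6
  R → 3
  (T ⋈[c=h] R) → 3
  γ[h; SUM(c)→g]((T ⋈[c=h] R)) → 2
E2 subexpression sizes:
  T → 6
  R → 3
  (T ⋈[c=h] R) → 3
  γ[h; MIN(c)→g]((T ⋈[c=h] R)) → 2

E1 result:
h | g
2 | 4
9 | 9
E2 result:
h | g
2 | 2
9 | 9
Witness: (2, 4) appears 1× in E1 but 0× in E2.

no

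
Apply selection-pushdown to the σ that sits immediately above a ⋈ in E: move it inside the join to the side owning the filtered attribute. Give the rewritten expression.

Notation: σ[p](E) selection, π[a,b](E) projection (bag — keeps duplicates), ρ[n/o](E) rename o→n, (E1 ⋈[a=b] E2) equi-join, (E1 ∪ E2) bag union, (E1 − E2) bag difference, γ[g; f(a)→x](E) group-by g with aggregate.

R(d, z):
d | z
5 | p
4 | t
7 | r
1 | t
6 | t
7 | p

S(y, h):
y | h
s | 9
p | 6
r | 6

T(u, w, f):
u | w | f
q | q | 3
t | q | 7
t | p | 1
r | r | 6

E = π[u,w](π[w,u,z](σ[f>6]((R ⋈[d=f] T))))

σ filters on f, owned by the right side.
E' = π[u,w](π[w,u,z]((R ⋈[d=f] σ[f>6](T))))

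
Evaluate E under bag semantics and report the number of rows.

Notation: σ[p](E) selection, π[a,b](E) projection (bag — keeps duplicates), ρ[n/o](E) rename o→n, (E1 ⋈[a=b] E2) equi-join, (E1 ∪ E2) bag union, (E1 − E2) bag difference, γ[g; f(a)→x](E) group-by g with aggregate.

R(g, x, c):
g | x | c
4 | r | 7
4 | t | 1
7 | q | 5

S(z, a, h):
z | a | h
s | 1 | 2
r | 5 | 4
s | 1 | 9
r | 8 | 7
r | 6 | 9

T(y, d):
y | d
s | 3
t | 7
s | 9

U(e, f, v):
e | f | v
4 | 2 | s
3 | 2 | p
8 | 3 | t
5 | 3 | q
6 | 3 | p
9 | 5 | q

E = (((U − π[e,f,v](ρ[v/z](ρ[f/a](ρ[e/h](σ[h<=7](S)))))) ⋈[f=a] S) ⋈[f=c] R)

Subexpression sizes:
  U → 6
  S → 5
  σ[h<=7](S) → 3
  ρ[e/h](σ[h<=7](S)) → 3
  ρ[f/a](ρ[e/h](σ[h<=7](S))) → 3
  ρ[v/z](ρ[f/a](ρ[e/h](σ[h<=7](S)))) → 3
  π[e,f,v](ρ[v/z](ρ[f/a](ρ[e/h](σ[h<=7](S))))) → 3
  (U − π[e,f,v](ρ[v/z](ρ[f/a](ρ[e/h](σ[h<=7](S)))))) → 6
  S → 5
  ((U − π[e,f,v](ρ[v/z](ρ[f/a](ρ[e/h](σ[h<=7](S)))))) ⋈[f=a] S) → 1
  R → 3
  (((U − π[e,f,v](ρ[v/z](ρ[f/a](ρ[e/h](σ[h<=7](S)))))) ⋈[f=a] S) ⋈[f=c] R) → 1

|E| = 1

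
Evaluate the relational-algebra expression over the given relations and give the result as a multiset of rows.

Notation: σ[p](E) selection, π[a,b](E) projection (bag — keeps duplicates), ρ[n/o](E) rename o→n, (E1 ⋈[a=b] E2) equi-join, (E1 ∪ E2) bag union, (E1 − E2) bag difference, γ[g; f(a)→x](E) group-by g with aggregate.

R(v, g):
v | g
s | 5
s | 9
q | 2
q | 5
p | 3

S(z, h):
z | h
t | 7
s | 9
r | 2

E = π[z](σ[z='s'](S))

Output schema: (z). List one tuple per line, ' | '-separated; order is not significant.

Subexpression sizes:
  S → 3
  σ[z='s'](S) → 1
  π[z](σ[z='s'](S)) → 1

== RESULT ==
z
s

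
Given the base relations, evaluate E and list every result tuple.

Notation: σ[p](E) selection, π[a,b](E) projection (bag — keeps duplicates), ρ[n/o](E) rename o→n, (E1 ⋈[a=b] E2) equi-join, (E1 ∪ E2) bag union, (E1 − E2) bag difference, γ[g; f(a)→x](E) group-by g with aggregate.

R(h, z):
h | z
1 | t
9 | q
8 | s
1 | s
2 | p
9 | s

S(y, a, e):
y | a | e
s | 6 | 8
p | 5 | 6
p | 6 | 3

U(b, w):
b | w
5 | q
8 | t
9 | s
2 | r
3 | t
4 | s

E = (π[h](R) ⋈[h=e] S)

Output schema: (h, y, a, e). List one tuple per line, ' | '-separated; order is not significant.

Per-node cardinality:
  R → 6
  π[h](R) → 6
  S → 3
  (π[h](R) ⋈[h=e] S) → 1

== RESULT ==
h | y | a | e
8 | s | 6 | 8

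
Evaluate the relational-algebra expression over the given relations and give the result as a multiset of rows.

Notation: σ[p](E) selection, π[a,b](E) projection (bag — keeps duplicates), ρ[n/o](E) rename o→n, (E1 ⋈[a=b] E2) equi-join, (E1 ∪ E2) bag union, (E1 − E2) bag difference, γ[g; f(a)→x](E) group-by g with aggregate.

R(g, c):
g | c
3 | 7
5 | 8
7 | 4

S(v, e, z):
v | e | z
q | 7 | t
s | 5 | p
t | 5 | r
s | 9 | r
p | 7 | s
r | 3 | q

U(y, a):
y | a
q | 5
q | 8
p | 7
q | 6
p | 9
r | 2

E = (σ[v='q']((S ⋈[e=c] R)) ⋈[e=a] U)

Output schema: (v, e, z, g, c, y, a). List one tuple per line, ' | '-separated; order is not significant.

Per-node cardinality:
  S → 6
  R → 3
  (S ⋈[e=c] R) → 2
  σ[v='q']((S ⋈[e=c] R)) → 1
  U → 6
  (σ[v='q']((S ⋈[e=c] R)) ⋈[e=a] U) → 1

== RESULT ==
v | e | z | g | c | y | a
q | 7 | t | 3 | 7 | p | 7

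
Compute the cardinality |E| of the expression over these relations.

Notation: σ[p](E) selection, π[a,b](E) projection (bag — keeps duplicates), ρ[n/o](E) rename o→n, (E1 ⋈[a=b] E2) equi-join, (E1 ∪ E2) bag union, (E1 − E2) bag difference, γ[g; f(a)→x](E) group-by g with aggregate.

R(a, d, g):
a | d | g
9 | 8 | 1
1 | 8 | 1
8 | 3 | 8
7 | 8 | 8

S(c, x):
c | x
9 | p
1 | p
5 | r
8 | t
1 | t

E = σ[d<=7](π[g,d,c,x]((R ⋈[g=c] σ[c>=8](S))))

Per-node cardinality:
  R → 4
  S → 5
  σ[c>=8](S) → 2
  (R ⋈[g=c] σ[c>=8](S)) → 2
  π[g,d,c,x]((R ⋈[g=c] σ[c>=8](S))) → 2
  σ[d<=7](π[g,d,c,x]((R ⋈[g=c] σ[c>=8](S)))) → 1

|E| = 1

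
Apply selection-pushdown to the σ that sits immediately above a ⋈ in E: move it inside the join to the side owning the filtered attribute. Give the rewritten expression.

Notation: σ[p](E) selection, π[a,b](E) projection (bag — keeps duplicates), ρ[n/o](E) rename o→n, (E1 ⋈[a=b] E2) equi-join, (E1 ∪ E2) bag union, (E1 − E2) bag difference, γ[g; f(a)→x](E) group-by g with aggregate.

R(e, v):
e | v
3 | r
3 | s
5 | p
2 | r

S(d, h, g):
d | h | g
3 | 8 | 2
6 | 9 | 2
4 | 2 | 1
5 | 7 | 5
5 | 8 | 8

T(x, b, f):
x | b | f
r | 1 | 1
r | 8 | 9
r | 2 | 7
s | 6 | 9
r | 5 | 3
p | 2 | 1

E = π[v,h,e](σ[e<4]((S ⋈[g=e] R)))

σ filters on e, owned by the right side.
E' = π[v,h,e]((S ⋈[g=e] σ[e<4](R)))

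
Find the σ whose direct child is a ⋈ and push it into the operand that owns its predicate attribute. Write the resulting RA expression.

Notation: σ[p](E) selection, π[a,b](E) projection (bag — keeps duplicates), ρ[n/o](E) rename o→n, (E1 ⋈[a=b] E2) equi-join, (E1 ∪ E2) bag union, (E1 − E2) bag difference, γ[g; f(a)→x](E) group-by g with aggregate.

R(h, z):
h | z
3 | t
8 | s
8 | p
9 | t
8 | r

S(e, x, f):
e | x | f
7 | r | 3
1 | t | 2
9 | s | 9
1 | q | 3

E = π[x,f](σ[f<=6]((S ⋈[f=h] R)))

σ filters on f, owned by the left side.
E' = π[x,f]((σ[f<=6](S) ⋈[f=h] R))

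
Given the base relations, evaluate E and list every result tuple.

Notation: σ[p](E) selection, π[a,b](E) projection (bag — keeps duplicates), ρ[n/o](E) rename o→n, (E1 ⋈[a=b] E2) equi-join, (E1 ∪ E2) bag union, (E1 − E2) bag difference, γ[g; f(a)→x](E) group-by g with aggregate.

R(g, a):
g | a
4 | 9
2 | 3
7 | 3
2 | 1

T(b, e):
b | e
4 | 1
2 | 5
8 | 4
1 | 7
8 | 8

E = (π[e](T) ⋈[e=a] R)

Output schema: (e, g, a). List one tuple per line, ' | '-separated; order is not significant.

Subexpression sizes:
  T → 5
  π[e](T) → 5
  R → 4
  (π[e](T) ⋈[e=a] R) → 1

== RESULT ==
e | g | a
1 | 2 | 1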